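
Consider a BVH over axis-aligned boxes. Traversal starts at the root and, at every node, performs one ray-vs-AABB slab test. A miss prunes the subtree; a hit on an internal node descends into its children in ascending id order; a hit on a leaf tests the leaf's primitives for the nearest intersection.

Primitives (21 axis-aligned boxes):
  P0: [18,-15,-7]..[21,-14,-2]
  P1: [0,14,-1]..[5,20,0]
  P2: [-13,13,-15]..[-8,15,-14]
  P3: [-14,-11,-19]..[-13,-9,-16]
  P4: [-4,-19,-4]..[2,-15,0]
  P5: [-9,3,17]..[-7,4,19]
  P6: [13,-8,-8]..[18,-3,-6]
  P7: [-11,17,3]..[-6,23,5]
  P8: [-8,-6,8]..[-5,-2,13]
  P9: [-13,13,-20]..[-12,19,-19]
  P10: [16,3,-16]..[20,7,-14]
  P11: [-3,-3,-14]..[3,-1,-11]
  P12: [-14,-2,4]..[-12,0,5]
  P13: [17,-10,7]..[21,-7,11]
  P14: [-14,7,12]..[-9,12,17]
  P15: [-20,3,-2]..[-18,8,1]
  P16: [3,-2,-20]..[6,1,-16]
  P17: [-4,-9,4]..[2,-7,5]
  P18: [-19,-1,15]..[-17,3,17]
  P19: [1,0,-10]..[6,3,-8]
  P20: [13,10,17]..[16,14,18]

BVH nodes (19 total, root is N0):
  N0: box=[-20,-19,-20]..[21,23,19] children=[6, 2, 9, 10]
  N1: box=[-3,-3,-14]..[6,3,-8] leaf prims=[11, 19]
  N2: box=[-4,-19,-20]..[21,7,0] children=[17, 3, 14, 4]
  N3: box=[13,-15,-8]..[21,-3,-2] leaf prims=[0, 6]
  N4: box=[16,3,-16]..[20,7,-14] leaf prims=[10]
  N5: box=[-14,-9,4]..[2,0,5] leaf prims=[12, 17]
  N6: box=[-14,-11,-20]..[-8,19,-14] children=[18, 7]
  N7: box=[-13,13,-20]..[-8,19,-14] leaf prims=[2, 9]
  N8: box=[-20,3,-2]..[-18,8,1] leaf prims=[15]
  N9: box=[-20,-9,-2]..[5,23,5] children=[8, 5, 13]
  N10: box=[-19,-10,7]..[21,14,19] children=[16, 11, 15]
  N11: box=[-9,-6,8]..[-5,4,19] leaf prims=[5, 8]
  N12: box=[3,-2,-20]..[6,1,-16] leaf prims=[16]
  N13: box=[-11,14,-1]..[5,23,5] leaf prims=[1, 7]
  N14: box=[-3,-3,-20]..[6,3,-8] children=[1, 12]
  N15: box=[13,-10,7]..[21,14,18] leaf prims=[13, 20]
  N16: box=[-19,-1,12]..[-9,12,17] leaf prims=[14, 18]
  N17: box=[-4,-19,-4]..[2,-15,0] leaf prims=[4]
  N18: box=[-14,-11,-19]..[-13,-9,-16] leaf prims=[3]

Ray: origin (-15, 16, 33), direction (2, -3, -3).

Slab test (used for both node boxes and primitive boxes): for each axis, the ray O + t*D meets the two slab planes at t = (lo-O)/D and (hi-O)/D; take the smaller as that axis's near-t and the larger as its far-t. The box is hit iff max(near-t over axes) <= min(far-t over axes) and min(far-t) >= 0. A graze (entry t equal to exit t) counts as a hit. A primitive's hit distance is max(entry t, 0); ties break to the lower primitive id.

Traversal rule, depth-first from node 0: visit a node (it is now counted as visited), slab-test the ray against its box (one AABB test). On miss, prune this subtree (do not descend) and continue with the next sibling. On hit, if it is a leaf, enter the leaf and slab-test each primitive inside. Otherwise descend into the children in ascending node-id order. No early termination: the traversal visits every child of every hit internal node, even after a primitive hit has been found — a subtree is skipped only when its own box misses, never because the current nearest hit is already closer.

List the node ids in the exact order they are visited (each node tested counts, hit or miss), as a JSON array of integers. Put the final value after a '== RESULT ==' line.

Trace the traversal:
N0 x:[-5/2,18] y:[-7/3,35/3] z:[14/3,53/3] -> hit [14/3,35/3], descend [2, 6, 9, 10]
  N2 x:[11/2,18] y:[3,35/3] z:[11,53/3] -> hit [11,35/3], descend [3, 4, 14, 17]
    N3 x:[14,18] y:[19/3,31/3] z:[35/3,41/3] -> miss, prune
    N4 x:[31/2,35/2] y:[3,13/3] z:[47/3,49/3] -> miss, prune
    N14 x:[6,21/2] y:[13/3,19/3] z:[41/3,53/3] -> miss, prune
    N17 x:[11/2,17/2] y:[31/3,35/3] z:[11,37/3] -> miss, prune
  N6 x:[1/2,7/2] y:[-1,9] z:[47/3,53/3] -> miss, prune
  N9 x:[-5/2,10] y:[-7/3,25/3] z:[28/3,35/3] -> miss, prune
  N10 x:[-2,18] y:[2/3,26/3] z:[14/3,26/3] -> hit [14/3,26/3], descend [11, 15, 16]
    N11 x:[3,5] y:[4,22/3] z:[14/3,25/3] -> hit [14/3,5] leaf, test {P5(miss), P8(miss)}
    N15 x:[14,18] y:[2/3,26/3] z:[5,26/3] -> miss, prune
    N16 x:[-2,3] y:[4/3,17/3] z:[16/3,7] -> miss, prune

12 AABB tests over nodes [0, 2, 3, 4, 14, 17, 6, 9, 10, 11, 15, 16]; 1 leaf entered; closest miss.

== RESULT ==
[0, 2, 3, 4, 14, 17, 6, 9, 10, 11, 15, 16]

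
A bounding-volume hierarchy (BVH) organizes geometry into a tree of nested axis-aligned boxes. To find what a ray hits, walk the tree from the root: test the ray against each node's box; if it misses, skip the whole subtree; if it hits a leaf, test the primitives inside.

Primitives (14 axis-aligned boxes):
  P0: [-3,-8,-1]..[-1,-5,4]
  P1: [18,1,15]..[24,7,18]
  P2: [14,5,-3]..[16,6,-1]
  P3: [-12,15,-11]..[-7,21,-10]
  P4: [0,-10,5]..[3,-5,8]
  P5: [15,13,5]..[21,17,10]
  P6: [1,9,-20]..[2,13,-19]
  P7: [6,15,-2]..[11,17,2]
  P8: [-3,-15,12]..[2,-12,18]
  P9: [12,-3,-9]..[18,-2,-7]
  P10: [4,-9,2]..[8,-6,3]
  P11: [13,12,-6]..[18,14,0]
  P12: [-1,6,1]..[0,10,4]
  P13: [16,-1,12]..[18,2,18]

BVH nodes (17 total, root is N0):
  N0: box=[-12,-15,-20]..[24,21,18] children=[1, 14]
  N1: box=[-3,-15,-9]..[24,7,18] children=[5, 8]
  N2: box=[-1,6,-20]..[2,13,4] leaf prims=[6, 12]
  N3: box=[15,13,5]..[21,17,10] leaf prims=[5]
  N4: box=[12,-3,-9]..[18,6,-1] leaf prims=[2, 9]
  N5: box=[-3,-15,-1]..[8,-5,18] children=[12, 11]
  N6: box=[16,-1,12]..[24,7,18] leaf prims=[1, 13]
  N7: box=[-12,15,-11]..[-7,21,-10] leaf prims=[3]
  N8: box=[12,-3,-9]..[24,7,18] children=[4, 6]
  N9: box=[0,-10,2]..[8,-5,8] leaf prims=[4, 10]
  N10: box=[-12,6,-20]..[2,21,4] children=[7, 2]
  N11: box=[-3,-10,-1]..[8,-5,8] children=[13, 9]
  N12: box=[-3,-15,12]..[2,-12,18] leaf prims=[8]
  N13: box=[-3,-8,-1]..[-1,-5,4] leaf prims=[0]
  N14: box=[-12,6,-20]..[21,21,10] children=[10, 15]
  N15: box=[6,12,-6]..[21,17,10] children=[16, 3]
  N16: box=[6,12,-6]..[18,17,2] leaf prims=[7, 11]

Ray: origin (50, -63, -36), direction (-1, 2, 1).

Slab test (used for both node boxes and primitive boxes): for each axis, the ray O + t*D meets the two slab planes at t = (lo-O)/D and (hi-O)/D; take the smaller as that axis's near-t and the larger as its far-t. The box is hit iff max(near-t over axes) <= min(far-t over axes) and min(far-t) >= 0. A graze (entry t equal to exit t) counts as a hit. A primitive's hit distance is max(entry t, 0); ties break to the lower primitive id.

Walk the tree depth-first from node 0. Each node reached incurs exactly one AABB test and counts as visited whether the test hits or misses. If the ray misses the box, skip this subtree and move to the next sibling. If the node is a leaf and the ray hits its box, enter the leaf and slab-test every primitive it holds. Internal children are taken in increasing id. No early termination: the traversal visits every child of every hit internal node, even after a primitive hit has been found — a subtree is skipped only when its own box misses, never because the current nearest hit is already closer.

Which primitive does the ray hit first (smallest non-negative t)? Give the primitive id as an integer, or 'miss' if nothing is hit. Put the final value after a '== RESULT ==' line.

Walk:
N0 x:[26,62] y:[24,42] z:[16,54] -> hit [26,42], descend [1, 14]
  N1 x:[26,53] y:[24,35] z:[27,54] -> hit [27,35], descend [5, 8]
    N5 x:[42,53] y:[24,29] z:[35,54] -> miss, prune
    N8 x:[26,38] y:[30,35] z:[27,54] -> hit [30,35], descend [4, 6]
      N4 x:[32,38] y:[30,69/2] z:[27,35] -> hit [32,69/2] leaf, test {P2@t=34, P9(miss)}
      N6 x:[26,34] y:[31,35] z:[48,54] -> miss, prune
  N14 x:[29,62] y:[69/2,42] z:[16,46] -> hit [69/2,42], descend [10, 15]
    N10 x:[48,62] y:[69/2,42] z:[16,40] -> miss, prune
    N15 x:[29,44] y:[75/2,40] z:[30,46] -> hit [75/2,40], descend [3, 16]
      N3 x:[29,35] y:[38,40] z:[41,46] -> miss, prune
      N16 x:[32,44] y:[75/2,40] z:[30,38] -> hit [75/2,38] leaf, test {P7(miss), P11(miss)}

order=[0, 1, 5, 8, 4, 6, 14, 10, 15, 3, 16]  |boxes|=11  |leaves|=2  hit=P2

== RESULT ==
2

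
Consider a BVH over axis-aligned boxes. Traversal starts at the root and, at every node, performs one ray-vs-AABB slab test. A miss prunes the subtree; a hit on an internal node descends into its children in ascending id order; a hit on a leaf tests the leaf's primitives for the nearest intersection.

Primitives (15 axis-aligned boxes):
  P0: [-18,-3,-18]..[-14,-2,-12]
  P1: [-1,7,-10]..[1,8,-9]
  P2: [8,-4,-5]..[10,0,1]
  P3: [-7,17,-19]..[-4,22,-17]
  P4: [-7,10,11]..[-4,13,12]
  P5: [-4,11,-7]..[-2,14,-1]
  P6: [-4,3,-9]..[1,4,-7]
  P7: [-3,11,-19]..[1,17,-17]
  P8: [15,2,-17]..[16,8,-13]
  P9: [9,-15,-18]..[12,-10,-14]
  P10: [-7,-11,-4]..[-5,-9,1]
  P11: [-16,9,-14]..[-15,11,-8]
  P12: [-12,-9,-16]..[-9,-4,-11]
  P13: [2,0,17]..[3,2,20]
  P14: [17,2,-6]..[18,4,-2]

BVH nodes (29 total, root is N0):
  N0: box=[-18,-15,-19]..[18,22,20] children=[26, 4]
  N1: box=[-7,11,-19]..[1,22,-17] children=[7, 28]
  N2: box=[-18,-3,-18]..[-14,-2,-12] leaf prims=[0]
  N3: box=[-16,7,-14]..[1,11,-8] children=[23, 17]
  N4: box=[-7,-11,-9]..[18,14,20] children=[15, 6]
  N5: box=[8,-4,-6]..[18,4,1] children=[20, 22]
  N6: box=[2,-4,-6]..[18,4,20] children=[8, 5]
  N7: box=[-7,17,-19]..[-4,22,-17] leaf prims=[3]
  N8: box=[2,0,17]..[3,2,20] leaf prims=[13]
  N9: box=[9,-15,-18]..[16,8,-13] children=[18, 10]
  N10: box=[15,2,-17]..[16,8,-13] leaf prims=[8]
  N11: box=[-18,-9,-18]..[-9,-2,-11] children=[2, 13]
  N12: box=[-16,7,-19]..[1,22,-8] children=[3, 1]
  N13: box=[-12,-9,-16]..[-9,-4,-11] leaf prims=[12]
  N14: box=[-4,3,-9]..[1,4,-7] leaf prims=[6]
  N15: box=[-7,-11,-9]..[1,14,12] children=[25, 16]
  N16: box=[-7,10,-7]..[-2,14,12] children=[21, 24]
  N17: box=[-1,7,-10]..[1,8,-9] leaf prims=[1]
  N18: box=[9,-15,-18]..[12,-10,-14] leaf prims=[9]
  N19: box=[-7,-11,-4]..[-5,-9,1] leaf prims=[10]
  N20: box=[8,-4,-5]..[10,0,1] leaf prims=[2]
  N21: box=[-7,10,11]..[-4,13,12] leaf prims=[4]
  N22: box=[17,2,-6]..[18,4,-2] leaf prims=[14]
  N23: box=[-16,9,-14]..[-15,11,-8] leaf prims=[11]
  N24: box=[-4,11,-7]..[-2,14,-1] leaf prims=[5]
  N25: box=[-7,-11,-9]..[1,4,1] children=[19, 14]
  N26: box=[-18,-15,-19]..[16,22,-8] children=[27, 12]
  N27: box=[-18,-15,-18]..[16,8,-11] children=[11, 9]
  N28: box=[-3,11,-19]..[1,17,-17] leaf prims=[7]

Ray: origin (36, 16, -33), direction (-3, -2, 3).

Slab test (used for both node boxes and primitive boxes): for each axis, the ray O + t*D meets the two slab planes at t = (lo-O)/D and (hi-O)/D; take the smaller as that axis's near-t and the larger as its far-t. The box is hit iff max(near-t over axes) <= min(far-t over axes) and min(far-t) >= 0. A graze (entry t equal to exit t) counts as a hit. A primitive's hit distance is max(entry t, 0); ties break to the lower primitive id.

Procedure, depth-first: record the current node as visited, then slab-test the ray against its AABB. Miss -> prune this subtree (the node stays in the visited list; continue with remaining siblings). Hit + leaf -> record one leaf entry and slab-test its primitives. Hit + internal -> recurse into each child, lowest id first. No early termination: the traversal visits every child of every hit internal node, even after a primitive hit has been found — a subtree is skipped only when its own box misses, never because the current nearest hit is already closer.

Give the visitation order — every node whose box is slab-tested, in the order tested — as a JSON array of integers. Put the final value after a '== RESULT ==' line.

Trace the traversal:
N0 x:[6,18] y:[-3,31/2] z:[14/3,53/3] -> hit [6,31/2], descend [4, 26]
  N4 x:[6,43/3] y:[1,27/2] z:[8,53/3] -> hit [8,27/2], descend [6, 15]
    N6 x:[6,34/3] y:[6,10] z:[9,53/3] -> hit [9,10], descend [5, 8]
      N5 x:[6,28/3] y:[6,10] z:[9,34/3] -> hit [9,28/3], descend [20, 22]
        N20 x:[26/3,28/3] y:[8,10] z:[28/3,34/3] -> hit [28/3,28/3] leaf, test {P2@t=28/3}
        N22 x:[6,19/3] y:[6,7] z:[9,31/3] -> miss, prune
      N8 x:[11,34/3] y:[7,8] z:[50/3,53/3] -> miss, prune
    N15 x:[35/3,43/3] y:[1,27/2] z:[8,15] -> hit [35/3,27/2], descend [16, 25]
      N16 x:[38/3,43/3] y:[1,3] z:[26/3,15] -> miss, prune
      N25 x:[35/3,43/3] y:[6,27/2] z:[8,34/3] -> miss, prune
  N26 x:[20/3,18] y:[-3,31/2] z:[14/3,25/3] -> hit [20/3,25/3], descend [12, 27]
    N12 x:[35/3,52/3] y:[-3,9/2] z:[14/3,25/3] -> miss, prune
    N27 x:[20/3,18] y:[4,31/2] z:[5,22/3] -> hit [20/3,22/3], descend [9, 11]
      N9 x:[20/3,9] y:[4,31/2] z:[5,20/3] -> hit [20/3,20/3], descend [10, 18]
        N10 x:[20/3,7] y:[4,7] z:[16/3,20/3] -> hit [20/3,20/3] leaf, test {P8@t=20/3}
        N18 x:[8,9] y:[13,31/2] z:[5,19/3] -> miss, prune
      N11 x:[15,18] y:[9,25/2] z:[5,22/3] -> miss, prune

Visited [0, 4, 6, 5, 20, 22, 8, 15, 16, 25, 26, 12, 27, 9, 10, 18, 11]. Tests: 17 box, 2 leaf. Nearest: P8.

== RESULT ==
[0, 4, 6, 5, 20, 22, 8, 15, 16, 25, 26, 12, 27, 9, 10, 18, 11]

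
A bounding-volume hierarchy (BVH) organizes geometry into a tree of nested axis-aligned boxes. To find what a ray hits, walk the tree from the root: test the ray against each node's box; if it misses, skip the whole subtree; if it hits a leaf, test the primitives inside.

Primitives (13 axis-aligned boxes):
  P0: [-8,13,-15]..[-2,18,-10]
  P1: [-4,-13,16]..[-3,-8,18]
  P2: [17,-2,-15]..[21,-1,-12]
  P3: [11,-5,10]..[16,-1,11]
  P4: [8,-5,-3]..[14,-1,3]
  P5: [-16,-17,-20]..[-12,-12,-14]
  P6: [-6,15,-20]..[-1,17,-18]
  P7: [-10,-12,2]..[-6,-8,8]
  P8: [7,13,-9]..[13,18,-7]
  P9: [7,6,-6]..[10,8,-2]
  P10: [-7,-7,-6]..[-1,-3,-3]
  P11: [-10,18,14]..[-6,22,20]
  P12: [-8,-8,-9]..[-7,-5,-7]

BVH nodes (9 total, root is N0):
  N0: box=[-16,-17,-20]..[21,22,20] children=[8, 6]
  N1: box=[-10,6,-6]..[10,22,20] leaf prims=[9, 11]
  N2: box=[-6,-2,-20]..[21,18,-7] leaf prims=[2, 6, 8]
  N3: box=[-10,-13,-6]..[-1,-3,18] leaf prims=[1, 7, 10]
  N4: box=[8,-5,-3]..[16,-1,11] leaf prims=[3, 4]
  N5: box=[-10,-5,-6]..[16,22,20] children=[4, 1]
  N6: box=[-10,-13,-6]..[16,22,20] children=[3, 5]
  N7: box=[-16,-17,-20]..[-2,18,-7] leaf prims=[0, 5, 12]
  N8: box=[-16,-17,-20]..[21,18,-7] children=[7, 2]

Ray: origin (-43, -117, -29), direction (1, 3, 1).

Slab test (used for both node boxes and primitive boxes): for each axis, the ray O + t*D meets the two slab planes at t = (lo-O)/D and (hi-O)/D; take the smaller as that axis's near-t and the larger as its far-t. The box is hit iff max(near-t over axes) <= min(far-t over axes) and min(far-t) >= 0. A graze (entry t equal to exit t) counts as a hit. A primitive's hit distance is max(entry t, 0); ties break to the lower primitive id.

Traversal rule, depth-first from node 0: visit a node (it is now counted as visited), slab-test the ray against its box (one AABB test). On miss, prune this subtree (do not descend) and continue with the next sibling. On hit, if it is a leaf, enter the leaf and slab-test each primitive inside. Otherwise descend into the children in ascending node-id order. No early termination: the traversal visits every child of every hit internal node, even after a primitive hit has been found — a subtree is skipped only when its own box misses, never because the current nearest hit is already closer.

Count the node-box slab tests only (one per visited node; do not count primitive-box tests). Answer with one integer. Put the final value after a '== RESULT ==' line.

Traverse from the root:
N0 x:[27,64] y:[100/3,139/3] z:[9,49] -> hit [100/3,139/3], descend [6, 8]
  N6 x:[33,59] y:[104/3,139/3] z:[23,49] -> hit [104/3,139/3], descend [3, 5]
    N3 x:[33,42] y:[104/3,38] z:[23,47] -> hit [104/3,38] leaf, test {P1(miss), P7@t=35, P10(miss)}
    N5 x:[33,59] y:[112/3,139/3] z:[23,49] -> hit [112/3,139/3], descend [1, 4]
      N1 x:[33,53] y:[41,139/3] z:[23,49] -> hit [41,139/3] leaf, test {P9(miss), P11(miss)}
      N4 x:[51,59] y:[112/3,116/3] z:[26,40] -> miss, prune
  N8 x:[27,64] y:[100/3,45] z:[9,22] -> miss, prune

7 AABB tests over nodes [0, 6, 3, 5, 1, 4, 8]; 2 leaves entered; closest P7.

== RESULT ==
7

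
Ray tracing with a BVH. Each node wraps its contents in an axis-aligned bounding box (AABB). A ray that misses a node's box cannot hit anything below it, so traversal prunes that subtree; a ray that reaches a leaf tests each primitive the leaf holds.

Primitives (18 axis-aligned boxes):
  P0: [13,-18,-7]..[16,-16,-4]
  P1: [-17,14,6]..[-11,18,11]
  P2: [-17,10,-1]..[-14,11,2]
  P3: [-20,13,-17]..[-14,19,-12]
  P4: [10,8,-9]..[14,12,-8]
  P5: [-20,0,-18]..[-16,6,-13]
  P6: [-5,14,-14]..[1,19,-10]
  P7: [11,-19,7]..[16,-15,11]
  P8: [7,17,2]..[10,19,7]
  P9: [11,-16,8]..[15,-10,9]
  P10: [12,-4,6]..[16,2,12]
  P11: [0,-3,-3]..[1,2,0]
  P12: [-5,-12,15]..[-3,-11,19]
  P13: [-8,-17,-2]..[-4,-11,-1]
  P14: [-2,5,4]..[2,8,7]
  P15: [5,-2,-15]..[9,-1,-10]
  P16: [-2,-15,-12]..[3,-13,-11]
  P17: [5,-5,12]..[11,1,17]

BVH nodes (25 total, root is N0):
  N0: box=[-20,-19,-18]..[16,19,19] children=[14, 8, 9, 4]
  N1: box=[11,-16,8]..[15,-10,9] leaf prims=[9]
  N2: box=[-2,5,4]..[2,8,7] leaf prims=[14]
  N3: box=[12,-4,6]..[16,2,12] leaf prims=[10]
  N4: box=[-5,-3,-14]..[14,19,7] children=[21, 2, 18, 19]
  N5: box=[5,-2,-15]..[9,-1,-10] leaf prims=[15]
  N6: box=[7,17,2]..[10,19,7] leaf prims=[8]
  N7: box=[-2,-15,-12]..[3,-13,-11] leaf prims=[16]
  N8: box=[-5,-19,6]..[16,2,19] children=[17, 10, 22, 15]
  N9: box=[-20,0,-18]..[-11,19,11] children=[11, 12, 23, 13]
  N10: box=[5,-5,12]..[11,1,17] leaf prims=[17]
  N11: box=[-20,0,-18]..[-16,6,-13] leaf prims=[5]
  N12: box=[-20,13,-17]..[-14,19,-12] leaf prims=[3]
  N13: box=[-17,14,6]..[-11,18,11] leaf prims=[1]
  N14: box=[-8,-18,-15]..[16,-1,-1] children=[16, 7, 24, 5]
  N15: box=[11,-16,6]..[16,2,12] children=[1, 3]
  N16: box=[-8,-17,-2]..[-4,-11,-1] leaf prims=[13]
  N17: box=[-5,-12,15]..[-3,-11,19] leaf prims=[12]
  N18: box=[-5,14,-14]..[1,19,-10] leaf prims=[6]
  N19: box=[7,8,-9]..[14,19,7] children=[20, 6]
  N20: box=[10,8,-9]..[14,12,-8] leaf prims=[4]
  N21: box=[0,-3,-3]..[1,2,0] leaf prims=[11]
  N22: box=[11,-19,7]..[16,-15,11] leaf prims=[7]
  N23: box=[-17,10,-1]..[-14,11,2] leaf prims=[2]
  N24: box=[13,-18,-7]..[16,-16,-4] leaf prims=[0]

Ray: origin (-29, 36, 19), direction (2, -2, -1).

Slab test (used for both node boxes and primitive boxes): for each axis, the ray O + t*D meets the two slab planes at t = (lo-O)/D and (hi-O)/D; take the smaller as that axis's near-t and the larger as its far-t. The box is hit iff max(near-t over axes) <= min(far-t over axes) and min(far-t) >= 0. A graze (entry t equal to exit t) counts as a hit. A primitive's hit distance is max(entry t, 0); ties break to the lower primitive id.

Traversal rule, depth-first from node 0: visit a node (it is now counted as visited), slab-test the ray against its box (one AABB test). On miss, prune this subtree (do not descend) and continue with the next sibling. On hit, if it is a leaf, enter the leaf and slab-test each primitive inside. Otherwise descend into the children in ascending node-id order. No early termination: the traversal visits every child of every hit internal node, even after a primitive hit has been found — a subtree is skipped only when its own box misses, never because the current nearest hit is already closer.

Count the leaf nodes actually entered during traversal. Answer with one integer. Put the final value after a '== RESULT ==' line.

Walk:
N0 x:[9/2,45/2] y:[17/2,55/2] z:[0,37] -> hit [17/2,45/2], descend [4, 8, 9, 14]
  N4 x:[12,43/2] y:[17/2,39/2] z:[12,33] -> hit [12,39/2], descend [2, 18, 19, 21]
    N2 x:[27/2,31/2] y:[14,31/2] z:[12,15] -> hit [14,15] leaf, test {P14@t=14}
    N18 x:[12,15] y:[17/2,11] z:[29,33] -> miss, prune
    N19 x:[18,43/2] y:[17/2,14] z:[12,28] -> miss, prune
    N21 x:[29/2,15] y:[17,39/2] z:[19,22] -> miss, prune
  N8 x:[12,45/2] y:[17,55/2] z:[0,13] -> miss, prune
  N9 x:[9/2,9] y:[17/2,18] z:[8,37] -> hit [17/2,9], descend [11, 12, 13, 23]
    N11 x:[9/2,13/2] y:[15,18] z:[32,37] -> miss, prune
    N12 x:[9/2,15/2] y:[17/2,23/2] z:[31,36] -> miss, prune
    N13 x:[6,9] y:[9,11] z:[8,13] -> hit [9,9] leaf, test {P1@t=9}
    N23 x:[6,15/2] y:[25/2,13] z:[17,20] -> miss, prune
  N14 x:[21/2,45/2] y:[37/2,27] z:[20,34] -> hit [20,45/2], descend [5, 7, 16, 24]
    N5 x:[17,19] y:[37/2,19] z:[29,34] -> miss, prune
    N7 x:[27/2,16] y:[49/2,51/2] z:[30,31] -> miss, prune
    N16 x:[21/2,25/2] y:[47/2,53/2] z:[20,21] -> miss, prune
    N24 x:[21,45/2] y:[26,27] z:[23,26] -> miss, prune

order=[0, 4, 2, 18, 19, 21, 8, 9, 11, 12, 13, 23, 14, 5, 7, 16, 24]  |boxes|=17  |leaves|=2  hit=P1

== RESULT ==
2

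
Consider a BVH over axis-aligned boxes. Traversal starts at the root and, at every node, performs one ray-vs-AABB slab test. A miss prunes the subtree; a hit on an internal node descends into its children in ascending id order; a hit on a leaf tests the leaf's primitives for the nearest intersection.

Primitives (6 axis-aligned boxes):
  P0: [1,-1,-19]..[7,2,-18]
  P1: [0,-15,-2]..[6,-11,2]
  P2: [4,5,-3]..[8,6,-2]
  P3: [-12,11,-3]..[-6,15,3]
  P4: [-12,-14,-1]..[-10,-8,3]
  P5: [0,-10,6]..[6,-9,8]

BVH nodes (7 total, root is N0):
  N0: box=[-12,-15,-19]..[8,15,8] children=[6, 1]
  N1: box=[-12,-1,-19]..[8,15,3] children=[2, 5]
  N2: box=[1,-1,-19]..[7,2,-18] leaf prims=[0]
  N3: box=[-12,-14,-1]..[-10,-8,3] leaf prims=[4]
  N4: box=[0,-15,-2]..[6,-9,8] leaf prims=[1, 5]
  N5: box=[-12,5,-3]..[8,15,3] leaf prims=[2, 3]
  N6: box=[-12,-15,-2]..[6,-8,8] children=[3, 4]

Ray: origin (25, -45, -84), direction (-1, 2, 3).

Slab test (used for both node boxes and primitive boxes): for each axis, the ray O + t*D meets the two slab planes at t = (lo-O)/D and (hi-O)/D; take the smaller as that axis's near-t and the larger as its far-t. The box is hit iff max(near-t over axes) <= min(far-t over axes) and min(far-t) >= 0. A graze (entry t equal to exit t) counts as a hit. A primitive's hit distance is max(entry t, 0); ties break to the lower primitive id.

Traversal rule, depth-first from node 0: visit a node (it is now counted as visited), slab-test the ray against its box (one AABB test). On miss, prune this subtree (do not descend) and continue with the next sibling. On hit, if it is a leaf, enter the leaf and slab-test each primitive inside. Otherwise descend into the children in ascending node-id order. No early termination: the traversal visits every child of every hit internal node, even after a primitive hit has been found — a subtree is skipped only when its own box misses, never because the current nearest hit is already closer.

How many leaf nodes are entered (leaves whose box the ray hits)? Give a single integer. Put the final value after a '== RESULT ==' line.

Trace the traversal:
N0 x:[17,37] y:[15,30] z:[65/3,92/3] -> hit [65/3,30], descend [1, 6]
  N1 x:[17,37] y:[22,30] z:[65/3,29] -> hit [22,29], descend [2, 5]
    N2 x:[18,24] y:[22,47/2] z:[65/3,22] -> hit [22,22] leaf, test {P0@t=22}
    N5 x:[17,37] y:[25,30] z:[27,29] -> hit [27,29] leaf, test {P2(miss), P3(miss)}
  N6 x:[19,37] y:[15,37/2] z:[82/3,92/3] -> miss, prune

Visited [0, 1, 2, 5, 6]. Tests: 5 box, 2 leaf. Nearest: P0.

== RESULT ==
2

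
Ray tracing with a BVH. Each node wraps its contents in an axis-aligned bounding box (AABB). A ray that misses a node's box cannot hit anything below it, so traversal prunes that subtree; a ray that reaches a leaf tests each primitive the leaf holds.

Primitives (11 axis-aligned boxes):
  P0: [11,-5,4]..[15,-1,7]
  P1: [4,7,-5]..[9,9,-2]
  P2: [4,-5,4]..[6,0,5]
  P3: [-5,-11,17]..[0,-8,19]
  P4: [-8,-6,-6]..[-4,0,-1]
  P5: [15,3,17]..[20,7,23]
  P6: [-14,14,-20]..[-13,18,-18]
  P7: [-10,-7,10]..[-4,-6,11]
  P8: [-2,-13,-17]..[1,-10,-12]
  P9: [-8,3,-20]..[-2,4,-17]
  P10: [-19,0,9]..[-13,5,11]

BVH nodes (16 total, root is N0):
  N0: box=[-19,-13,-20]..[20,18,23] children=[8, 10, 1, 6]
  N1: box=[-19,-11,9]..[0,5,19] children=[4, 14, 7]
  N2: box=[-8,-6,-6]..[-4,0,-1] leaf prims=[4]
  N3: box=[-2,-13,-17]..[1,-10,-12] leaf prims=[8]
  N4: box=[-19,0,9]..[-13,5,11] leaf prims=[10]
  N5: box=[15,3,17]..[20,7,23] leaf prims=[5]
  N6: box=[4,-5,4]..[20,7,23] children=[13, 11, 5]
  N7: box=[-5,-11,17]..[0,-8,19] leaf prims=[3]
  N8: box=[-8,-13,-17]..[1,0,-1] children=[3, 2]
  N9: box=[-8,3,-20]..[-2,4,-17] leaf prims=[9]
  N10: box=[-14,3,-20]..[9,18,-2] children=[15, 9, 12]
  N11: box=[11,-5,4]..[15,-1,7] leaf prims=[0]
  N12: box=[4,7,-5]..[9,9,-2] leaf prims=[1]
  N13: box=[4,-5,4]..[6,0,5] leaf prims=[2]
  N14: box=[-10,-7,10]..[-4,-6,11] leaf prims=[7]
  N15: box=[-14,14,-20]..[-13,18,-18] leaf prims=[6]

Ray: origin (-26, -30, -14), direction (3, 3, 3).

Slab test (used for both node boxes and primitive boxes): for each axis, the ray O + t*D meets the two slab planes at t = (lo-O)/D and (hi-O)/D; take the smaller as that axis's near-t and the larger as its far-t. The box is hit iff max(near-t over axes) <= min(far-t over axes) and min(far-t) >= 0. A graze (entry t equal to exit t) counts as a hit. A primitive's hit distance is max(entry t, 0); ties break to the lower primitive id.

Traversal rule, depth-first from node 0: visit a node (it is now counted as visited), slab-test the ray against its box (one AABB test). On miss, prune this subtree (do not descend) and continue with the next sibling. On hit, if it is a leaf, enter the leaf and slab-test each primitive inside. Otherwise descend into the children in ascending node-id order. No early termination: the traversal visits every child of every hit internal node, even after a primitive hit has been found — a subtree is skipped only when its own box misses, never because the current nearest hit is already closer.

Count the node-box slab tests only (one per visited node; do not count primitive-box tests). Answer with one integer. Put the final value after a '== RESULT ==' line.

Traverse from the root:
N0 x:[7/3,46/3] y:[17/3,16] z:[-2,37/3] -> hit [17/3,37/3], descend [1, 6, 8, 10]
  N1 x:[7/3,26/3] y:[19/3,35/3] z:[23/3,11] -> hit [23/3,26/3], descend [4, 7, 14]
    N4 x:[7/3,13/3] y:[10,35/3] z:[23/3,25/3] -> miss, prune
    N7 x:[7,26/3] y:[19/3,22/3] z:[31/3,11] -> miss, prune
    N14 x:[16/3,22/3] y:[23/3,8] z:[8,25/3] -> miss, prune
  N6 x:[10,46/3] y:[25/3,37/3] z:[6,37/3] -> hit [10,37/3], descend [5, 11, 13]
    N5 x:[41/3,46/3] y:[11,37/3] z:[31/3,37/3] -> miss, prune
    N11 x:[37/3,41/3] y:[25/3,29/3] z:[6,7] -> miss, prune
    N13 x:[10,32/3] y:[25/3,10] z:[6,19/3] -> miss, prune
  N8 x:[6,9] y:[17/3,10] z:[-1,13/3] -> miss, prune
  N10 x:[4,35/3] y:[11,16] z:[-2,4] -> miss, prune

Summary -> nodes [0, 1, 4, 7, 14, 6, 5, 11, 13, 8, 10]; box-tests=11; leaf-entries=0; first=miss

== RESULT ==
11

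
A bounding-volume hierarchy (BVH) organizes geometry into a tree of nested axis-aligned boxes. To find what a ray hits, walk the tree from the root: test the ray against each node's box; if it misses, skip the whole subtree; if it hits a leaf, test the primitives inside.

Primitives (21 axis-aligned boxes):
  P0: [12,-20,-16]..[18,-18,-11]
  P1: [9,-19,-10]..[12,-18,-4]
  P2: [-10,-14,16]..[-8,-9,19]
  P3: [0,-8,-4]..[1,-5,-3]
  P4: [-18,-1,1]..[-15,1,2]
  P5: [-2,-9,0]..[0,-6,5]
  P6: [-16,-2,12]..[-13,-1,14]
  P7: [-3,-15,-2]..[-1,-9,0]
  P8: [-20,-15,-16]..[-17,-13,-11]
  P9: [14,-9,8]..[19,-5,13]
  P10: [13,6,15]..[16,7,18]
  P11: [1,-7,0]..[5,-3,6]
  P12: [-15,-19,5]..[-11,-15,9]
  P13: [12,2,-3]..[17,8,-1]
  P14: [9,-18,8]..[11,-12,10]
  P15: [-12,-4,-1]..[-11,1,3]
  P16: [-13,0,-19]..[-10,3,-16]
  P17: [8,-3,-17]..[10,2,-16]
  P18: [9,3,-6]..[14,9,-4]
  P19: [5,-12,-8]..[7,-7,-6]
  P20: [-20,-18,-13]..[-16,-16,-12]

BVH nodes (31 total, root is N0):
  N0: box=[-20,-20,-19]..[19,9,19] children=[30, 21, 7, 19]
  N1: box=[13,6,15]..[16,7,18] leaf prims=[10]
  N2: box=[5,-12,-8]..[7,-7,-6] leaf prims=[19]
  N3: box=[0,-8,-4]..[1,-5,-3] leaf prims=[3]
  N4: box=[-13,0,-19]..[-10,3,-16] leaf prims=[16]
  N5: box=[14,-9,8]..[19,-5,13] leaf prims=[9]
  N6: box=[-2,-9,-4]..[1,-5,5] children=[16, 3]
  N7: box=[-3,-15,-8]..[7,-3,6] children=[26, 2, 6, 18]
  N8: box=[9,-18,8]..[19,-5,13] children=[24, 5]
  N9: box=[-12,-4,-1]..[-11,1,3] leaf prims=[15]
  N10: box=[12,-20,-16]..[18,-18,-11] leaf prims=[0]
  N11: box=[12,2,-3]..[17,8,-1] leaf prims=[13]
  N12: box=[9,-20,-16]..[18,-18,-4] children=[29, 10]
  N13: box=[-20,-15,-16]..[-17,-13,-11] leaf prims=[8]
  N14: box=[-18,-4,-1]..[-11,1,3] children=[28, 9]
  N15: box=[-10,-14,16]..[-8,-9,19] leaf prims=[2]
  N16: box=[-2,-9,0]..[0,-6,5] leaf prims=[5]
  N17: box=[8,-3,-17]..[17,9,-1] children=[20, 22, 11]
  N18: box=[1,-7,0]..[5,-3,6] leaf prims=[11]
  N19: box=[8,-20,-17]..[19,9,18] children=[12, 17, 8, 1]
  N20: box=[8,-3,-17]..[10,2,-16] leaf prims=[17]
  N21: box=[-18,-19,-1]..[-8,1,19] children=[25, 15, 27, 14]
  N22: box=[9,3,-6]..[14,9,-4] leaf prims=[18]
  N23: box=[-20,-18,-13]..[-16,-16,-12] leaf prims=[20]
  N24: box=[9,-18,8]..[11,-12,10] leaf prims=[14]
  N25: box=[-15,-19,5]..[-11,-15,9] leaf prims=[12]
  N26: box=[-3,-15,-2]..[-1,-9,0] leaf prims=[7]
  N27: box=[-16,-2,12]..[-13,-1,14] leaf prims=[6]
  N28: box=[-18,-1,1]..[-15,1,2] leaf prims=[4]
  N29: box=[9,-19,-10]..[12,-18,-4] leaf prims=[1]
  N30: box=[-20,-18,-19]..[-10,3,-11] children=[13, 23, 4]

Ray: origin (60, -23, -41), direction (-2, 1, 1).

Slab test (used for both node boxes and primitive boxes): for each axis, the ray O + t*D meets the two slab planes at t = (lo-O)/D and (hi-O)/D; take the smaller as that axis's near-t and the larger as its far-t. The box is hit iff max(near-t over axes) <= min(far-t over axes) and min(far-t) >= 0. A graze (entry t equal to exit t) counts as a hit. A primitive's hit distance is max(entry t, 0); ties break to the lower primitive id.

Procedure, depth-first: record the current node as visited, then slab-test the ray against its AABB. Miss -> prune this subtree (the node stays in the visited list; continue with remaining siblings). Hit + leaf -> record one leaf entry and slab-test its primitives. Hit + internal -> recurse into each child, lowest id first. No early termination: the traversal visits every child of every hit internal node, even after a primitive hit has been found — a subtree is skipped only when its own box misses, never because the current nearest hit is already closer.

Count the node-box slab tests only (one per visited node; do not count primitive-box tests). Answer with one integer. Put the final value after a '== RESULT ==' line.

Traverse from the root:
N0 x:[41/2,40] y:[3,32] z:[22,60] -> hit [22,32], descend [7, 19, 21, 30]
  N7 x:[53/2,63/2] y:[8,20] z:[33,47] -> miss, prune
  N19 x:[41/2,26] y:[3,32] z:[24,59] -> hit [24,26], descend [1, 8, 12, 17]
    N1 x:[22,47/2] y:[29,30] z:[56,59] -> miss, prune
    N8 x:[41/2,51/2] y:[5,18] z:[49,54] -> miss, prune
    N12 x:[21,51/2] y:[3,5] z:[25,37] -> miss, prune
    N17 x:[43/2,26] y:[20,32] z:[24,40] -> hit [24,26], descend [11, 20, 22]
      N11 x:[43/2,24] y:[25,31] z:[38,40] -> miss, prune
      N20 x:[25,26] y:[20,25] z:[24,25] -> hit [25,25] leaf, test {P17@t=25}
      N22 x:[23,51/2] y:[26,32] z:[35,37] -> miss, prune
  N21 x:[34,39] y:[4,24] z:[40,60] -> miss, prune
  N30 x:[35,40] y:[5,26] z:[22,30] -> miss, prune

Summary -> nodes [0, 7, 19, 1, 8, 12, 17, 11, 20, 22, 21, 30]; box-tests=12; leaf-entries=1; first=P17

== RESULT ==
12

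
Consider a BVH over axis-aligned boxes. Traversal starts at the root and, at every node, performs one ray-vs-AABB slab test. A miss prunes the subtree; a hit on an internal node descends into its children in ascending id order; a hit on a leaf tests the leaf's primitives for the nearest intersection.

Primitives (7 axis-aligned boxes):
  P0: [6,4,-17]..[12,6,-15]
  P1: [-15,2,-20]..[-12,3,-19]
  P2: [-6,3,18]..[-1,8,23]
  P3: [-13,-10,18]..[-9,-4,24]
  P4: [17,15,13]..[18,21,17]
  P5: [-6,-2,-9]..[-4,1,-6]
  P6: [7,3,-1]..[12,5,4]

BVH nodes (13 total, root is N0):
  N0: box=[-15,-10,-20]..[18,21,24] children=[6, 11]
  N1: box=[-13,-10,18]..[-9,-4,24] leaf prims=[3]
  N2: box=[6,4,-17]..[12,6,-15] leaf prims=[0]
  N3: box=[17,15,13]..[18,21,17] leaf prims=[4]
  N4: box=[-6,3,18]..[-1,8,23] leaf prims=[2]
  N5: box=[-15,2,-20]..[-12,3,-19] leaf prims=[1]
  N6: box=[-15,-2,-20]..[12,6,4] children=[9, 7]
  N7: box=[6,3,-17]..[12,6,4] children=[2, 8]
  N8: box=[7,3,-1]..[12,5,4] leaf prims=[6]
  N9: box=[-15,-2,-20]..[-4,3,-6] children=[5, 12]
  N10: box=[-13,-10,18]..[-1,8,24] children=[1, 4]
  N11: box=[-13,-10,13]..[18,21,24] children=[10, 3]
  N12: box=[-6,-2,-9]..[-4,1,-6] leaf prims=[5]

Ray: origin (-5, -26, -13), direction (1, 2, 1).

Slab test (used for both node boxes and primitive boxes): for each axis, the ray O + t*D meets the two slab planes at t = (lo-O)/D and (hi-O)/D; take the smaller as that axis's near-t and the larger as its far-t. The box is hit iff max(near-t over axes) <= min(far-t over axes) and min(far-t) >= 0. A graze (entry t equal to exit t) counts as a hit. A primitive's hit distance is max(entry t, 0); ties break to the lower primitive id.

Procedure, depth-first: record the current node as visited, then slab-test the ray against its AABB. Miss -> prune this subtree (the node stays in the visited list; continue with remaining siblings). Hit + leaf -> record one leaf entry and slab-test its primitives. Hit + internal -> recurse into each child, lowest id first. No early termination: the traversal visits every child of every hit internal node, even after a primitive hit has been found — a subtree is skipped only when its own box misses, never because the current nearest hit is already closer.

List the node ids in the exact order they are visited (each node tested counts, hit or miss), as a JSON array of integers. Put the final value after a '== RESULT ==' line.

Trace the traversal:
N0 x:[-10,23] y:[8,47/2] z:[-7,37] -> hit [8,23], descend [6, 11]
  N6 x:[-10,17] y:[12,16] z:[-7,17] -> hit [12,16], descend [7, 9]
    N7 x:[11,17] y:[29/2,16] z:[-4,17] -> hit [29/2,16], descend [2, 8]
      N2 x:[11,17] y:[15,16] z:[-4,-2] -> miss, prune
      N8 x:[12,17] y:[29/2,31/2] z:[12,17] -> hit [29/2,31/2] leaf, test {P6@t=29/2}
    N9 x:[-10,1] y:[12,29/2] z:[-7,7] -> miss, prune
  N11 x:[-8,23] y:[8,47/2] z:[26,37] -> miss, prune

7 AABB tests over nodes [0, 6, 7, 2, 8, 9, 11]; 1 leaf entered; closest P6.

== RESULT ==
[0, 6, 7, 2, 8, 9, 11]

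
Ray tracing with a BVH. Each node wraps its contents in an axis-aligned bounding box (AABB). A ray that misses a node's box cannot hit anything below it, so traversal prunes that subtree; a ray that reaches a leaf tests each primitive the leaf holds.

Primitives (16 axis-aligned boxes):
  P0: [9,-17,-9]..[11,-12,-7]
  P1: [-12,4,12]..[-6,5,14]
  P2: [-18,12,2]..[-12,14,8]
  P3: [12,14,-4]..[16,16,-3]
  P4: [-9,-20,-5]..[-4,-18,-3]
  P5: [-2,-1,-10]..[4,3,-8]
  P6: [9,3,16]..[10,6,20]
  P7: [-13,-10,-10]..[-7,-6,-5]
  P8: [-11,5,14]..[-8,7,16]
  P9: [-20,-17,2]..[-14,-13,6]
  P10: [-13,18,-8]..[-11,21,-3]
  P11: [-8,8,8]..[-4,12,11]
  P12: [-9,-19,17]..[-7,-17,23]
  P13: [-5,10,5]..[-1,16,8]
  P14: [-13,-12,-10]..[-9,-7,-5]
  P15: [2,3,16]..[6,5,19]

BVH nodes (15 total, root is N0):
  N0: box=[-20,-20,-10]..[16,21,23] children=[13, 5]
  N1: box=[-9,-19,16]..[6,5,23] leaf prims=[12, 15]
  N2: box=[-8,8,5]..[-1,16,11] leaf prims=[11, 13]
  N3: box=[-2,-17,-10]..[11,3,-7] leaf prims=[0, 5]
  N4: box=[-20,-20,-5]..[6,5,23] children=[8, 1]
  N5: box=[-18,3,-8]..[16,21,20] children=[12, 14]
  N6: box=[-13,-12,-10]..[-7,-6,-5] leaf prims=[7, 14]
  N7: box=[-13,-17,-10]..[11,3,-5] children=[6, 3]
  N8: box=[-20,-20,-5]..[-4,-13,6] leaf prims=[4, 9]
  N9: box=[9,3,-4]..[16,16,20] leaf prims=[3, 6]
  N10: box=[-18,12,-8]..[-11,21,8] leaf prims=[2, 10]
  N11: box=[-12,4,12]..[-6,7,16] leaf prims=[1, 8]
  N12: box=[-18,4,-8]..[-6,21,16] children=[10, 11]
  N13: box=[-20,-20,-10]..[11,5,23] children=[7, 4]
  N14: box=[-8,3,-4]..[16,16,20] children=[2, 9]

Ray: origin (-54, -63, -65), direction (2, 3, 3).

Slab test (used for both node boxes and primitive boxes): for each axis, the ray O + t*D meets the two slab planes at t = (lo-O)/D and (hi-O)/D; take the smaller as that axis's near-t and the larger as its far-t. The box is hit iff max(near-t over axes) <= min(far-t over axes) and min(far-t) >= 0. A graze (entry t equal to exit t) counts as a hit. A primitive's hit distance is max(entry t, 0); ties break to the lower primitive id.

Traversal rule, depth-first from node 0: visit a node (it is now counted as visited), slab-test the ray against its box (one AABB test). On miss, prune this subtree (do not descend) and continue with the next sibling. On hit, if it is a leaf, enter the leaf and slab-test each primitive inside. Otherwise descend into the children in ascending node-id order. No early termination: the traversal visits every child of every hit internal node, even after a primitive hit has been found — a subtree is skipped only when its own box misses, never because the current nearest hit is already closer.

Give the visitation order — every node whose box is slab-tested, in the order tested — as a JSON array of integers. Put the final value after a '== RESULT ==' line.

Walk:
N0 x:[17,35] y:[43/3,28] z:[55/3,88/3] -> hit [55/3,28], descend [5, 13]
  N5 x:[18,35] y:[22,28] z:[19,85/3] -> hit [22,28], descend [12, 14]
    N12 x:[18,24] y:[67/3,28] z:[19,27] -> hit [67/3,24], descend [10, 11]
      N10 x:[18,43/2] y:[25,28] z:[19,73/3] -> miss, prune
      N11 x:[21,24] y:[67/3,70/3] z:[77/3,27] -> miss, prune
    N14 x:[23,35] y:[22,79/3] z:[61/3,85/3] -> hit [23,79/3], descend [2, 9]
      N2 x:[23,53/2] y:[71/3,79/3] z:[70/3,76/3] -> hit [71/3,76/3] leaf, test {P11@t=73/3, P13(miss)}
      N9 x:[63/2,35] y:[22,79/3] z:[61/3,85/3] -> miss, prune
  N13 x:[17,65/2] y:[43/3,68/3] z:[55/3,88/3] -> hit [55/3,68/3], descend [4, 7]
    N4 x:[17,30] y:[43/3,68/3] z:[20,88/3] -> hit [20,68/3], descend [1, 8]
      N1 x:[45/2,30] y:[44/3,68/3] z:[27,88/3] -> miss, prune
      N8 x:[17,25] y:[43/3,50/3] z:[20,71/3] -> miss, prune
    N7 x:[41/2,65/2] y:[46/3,22] z:[55/3,20] -> miss, prune

Visited [0, 5, 12, 10, 11, 14, 2, 9, 13, 4, 1, 8, 7]. Tests: 13 box, 1 leaf. Nearest: P11.

== RESULT ==
[0, 5, 12, 10, 11, 14, 2, 9, 13, 4, 1, 8, 7]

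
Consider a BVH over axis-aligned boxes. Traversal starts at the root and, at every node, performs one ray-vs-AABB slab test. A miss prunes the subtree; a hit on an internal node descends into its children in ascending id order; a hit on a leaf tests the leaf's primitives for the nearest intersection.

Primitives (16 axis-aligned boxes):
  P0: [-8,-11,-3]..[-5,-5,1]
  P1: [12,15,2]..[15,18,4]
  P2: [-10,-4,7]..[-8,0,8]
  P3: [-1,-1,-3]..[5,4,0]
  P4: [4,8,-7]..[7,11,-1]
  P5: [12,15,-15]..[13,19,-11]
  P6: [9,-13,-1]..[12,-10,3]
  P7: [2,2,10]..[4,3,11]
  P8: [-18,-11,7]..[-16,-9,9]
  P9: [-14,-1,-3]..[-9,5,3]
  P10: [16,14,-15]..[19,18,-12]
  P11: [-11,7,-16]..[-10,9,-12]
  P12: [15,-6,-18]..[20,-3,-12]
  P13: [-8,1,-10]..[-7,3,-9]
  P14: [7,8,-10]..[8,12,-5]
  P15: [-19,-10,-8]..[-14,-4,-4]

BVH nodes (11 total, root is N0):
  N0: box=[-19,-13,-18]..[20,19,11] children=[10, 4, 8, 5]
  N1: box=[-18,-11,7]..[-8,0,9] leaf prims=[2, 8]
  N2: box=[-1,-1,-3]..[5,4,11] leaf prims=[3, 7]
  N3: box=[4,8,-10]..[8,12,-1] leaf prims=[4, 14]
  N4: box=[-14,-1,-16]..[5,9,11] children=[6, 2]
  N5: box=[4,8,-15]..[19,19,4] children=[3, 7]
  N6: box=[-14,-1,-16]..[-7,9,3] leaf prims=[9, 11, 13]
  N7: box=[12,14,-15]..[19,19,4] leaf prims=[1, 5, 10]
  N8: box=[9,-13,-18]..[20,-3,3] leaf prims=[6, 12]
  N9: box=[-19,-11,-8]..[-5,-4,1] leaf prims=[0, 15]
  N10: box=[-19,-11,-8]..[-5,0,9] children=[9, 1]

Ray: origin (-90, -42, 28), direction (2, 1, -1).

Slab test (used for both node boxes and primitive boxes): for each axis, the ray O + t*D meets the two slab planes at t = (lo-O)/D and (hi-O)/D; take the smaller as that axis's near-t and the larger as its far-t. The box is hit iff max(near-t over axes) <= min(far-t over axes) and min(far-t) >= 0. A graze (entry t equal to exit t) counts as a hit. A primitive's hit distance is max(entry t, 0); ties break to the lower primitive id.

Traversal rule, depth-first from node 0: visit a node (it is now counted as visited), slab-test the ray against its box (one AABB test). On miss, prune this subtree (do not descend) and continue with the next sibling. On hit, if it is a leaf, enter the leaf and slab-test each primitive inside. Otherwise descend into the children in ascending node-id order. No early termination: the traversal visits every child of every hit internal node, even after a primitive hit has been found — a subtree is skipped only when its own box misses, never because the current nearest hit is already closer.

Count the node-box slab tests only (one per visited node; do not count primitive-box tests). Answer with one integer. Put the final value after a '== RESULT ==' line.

Trace the traversal:
N0 x:[71/2,55] y:[29,61] z:[17,46] -> hit [71/2,46], descend [4, 5, 8, 10]
  N4 x:[38,95/2] y:[41,51] z:[17,44] -> hit [41,44], descend [2, 6]
    N2 x:[89/2,95/2] y:[41,46] z:[17,31] -> miss, prune
    N6 x:[38,83/2] y:[41,51] z:[25,44] -> hit [41,83/2] leaf, test {P9(miss), P11(miss), P13(miss)}
  N5 x:[47,109/2] y:[50,61] z:[24,43] -> miss, prune
  N8 x:[99/2,55] y:[29,39] z:[25,46] -> miss, prune
  N10 x:[71/2,85/2] y:[31,42] z:[19,36] -> hit [71/2,36], descend [1, 9]
    N1 x:[36,41] y:[31,42] z:[19,21] -> miss, prune
    N9 x:[71/2,85/2] y:[31,38] z:[27,36] -> hit [71/2,36] leaf, test {P0(miss), P15@t=71/2}

Visited [0, 4, 2, 6, 5, 8, 10, 1, 9]. Tests: 9 box, 2 leaf. Nearest: P15.

== RESULT ==
9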